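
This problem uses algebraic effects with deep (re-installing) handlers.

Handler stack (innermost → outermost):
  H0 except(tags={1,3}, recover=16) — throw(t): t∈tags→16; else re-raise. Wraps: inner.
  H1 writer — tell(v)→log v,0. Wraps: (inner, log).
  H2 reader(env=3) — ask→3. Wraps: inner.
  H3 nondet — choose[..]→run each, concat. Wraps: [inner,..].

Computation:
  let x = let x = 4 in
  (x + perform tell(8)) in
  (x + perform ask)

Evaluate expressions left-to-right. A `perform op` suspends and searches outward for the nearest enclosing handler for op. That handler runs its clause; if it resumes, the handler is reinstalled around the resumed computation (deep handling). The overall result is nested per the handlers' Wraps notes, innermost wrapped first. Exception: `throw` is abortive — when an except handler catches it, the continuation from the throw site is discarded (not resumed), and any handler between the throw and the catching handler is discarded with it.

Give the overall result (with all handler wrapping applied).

Evaluation trace:
tell(8) @ H1 ⇒ log+=8
ask @ H2 ⇒ 3
H0 returns 7
H1 returns (7, (8))
H2 returns (7, (8))
H3 returns [(7, (8))]
= [(7, (8))]

Answer: [(7, (8))]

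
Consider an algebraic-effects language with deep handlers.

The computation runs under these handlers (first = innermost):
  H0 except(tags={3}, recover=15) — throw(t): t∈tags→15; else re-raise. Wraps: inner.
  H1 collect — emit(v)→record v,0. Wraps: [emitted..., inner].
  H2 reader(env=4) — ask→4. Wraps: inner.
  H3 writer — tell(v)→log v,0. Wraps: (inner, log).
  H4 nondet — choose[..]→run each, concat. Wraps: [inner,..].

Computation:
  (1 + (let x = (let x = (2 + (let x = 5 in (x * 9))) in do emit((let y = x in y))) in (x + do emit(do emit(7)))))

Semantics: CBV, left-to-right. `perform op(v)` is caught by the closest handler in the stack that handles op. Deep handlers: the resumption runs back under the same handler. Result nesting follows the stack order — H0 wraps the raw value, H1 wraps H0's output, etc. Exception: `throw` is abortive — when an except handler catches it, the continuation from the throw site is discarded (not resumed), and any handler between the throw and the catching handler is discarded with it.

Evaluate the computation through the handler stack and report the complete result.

Working:
emit(47) @ H1 ⇒ out+=47
emit(7) @ H1 ⇒ out+=7
emit(0) @ H1 ⇒ out+=0
H0 returns 1
H1 returns [47, 7, 0, 1]
H2 returns [47, 7, 0, 1]
H3 returns ([47, 7, 0, 1], ())
H4 returns [([47, 7, 0, 1], ())]
= [([47, 7, 0, 1], ())]

Answer: [([47, 7, 0, 1], ())]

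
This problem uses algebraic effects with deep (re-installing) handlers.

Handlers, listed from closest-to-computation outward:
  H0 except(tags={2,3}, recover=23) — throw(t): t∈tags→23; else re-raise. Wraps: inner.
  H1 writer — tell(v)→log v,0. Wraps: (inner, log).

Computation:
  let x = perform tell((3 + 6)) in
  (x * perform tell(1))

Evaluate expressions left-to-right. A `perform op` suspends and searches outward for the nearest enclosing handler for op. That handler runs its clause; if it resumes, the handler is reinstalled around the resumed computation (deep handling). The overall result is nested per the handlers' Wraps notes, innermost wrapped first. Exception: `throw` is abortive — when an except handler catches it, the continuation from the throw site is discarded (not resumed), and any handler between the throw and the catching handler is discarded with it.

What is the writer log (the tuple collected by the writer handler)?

Evaluation trace:
tell(9) @ H1 ⇒ log+=9
tell(1) @ H1 ⇒ log+=1
H0 returns 0
H1 returns (0, (9, 1))
= (0, (9, 1))

Answer: (9, 1)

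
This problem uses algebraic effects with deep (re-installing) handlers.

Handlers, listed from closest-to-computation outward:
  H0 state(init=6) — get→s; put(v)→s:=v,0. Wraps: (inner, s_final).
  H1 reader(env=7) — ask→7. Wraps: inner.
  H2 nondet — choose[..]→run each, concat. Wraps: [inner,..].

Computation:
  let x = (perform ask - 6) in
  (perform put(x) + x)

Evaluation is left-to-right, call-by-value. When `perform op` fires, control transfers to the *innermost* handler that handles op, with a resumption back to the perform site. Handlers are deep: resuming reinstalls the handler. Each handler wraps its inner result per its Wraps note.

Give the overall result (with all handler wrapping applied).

Answer: [(1, 1)]

Evaluation trace:
ask @ H1 ⇒ 7
put(1) @ H0 ⇒ s:=1
H0 returns (1, 1)
H1 returns (1, 1)
H2 returns [(1, 1)]
= [(1, 1)]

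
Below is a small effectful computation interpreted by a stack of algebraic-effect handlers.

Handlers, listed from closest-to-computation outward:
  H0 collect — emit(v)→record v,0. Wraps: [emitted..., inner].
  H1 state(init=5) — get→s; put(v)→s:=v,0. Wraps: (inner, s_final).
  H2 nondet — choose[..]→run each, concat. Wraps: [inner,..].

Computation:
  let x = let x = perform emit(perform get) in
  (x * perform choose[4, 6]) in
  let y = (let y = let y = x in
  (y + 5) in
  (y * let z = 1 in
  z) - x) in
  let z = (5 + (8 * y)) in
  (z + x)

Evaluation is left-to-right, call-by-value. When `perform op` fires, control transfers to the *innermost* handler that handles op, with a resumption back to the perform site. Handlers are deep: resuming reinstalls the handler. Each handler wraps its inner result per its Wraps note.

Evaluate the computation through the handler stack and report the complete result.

Answer: [([5, 45], 5), ([5, 45], 5)]

Working:
get @ H1 ⇒ 5
emit(5) @ H0 ⇒ out+=5
choose[4, 6] @ H2
  branch[0] choose=4:
    H0 returns [5, 45]
    H1 returns ([5, 45], 5)
    H2 returns [([5, 45], 5)]
  branch[1] choose=6:
    H0 returns [5, 45]
    H1 returns ([5, 45], 5)
    H2 returns [([5, 45], 5)]
= [([5, 45], 5), ([5, 45], 5)]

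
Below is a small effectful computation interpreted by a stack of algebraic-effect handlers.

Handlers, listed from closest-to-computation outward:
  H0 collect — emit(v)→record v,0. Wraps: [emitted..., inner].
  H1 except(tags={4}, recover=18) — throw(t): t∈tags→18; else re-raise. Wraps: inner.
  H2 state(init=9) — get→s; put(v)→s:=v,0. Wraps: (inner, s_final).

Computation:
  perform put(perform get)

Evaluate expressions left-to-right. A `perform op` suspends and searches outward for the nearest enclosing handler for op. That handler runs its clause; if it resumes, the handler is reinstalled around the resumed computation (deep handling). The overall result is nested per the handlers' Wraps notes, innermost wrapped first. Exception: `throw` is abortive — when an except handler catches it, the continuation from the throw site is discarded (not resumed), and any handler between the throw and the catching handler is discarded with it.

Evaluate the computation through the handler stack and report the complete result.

Answer: ([0], 9)

Working:
get @ H2 ⇒ 9
put(9) @ H2 ⇒ s:=9
H0 returns [0]
H1 returns [0]
H2 returns ([0], 9)
= ([0], 9)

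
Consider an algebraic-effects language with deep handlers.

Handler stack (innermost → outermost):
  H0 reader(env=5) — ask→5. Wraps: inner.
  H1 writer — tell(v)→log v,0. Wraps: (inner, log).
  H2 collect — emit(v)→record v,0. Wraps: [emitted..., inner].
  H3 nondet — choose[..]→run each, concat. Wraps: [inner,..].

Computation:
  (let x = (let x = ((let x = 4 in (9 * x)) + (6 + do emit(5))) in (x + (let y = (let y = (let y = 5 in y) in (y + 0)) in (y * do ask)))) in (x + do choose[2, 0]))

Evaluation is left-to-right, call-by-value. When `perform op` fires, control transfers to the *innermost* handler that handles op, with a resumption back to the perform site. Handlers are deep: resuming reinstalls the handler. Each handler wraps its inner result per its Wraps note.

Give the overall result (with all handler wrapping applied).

Answer: [[5, (69, ())], [5, (67, ())]]

Working:
emit(5) @ H2 ⇒ out+=5
ask @ H0 ⇒ 5
choose[2, 0] @ H3
  branch[0] choose=2:
    H0 returns 69
    H1 returns (69, ())
    H2 returns [5, (69, ())]
    H3 returns [[5, (69, ())]]
  branch[1] choose=0:
    H0 returns 67
    H1 returns (67, ())
    H2 returns [5, (67, ())]
    H3 returns [[5, (67, ())]]
= [[5, (69, ())], [5, (67, ())]]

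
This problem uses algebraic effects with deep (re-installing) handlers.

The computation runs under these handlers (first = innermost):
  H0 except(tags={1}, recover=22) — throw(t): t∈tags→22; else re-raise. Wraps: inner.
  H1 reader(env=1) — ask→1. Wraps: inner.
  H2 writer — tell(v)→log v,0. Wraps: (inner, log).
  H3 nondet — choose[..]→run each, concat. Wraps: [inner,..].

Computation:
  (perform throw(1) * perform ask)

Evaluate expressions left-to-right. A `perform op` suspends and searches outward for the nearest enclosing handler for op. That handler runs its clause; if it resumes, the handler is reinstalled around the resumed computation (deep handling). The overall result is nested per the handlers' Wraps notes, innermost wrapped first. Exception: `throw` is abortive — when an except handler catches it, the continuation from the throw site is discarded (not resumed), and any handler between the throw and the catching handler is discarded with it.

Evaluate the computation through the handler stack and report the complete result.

Evaluation trace:
throw(1) @ H0 caught ⇒ 22
H1 returns 22
H2 returns (22, ())
H3 returns [(22, ())]
= [(22, ())]

Answer: [(22, ())]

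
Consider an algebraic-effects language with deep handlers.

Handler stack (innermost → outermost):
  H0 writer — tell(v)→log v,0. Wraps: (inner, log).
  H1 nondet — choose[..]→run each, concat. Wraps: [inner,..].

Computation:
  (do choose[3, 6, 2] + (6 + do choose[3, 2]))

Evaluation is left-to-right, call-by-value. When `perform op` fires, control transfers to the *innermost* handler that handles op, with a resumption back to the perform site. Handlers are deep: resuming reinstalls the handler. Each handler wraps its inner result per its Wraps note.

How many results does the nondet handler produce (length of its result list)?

Answer: 6

Step-by-step:
choose[3, 6, 2] @ H1
  branch[0] choose=3:
    choose[3, 2] @ H1
      branch[0] choose=3:
        H0 returns (12, ())
        H1 returns [(12, ())]
      branch[1] choose=2:
        H0 returns (11, ())
        H1 returns [(11, ())]
  branch[1] choose=6:
    choose[3, 2] @ H1
      branch[0] choose=3:
        H0 returns (15, ())
        H1 returns [(15, ())]
      branch[1] choose=2:
        H0 returns (14, ())
        H1 returns [(14, ())]
  branch[2] choose=2:
    choose[3, 2] @ H1
      branch[0] choose=3:
        H0 returns (11, ())
        H1 returns [(11, ())]
      branch[1] choose=2:
        H0 returns (10, ())
        H1 returns [(10, ())]
= [(12, ()), (11, ()), (15, ()), (14, ()), (11, ()), (10, ())]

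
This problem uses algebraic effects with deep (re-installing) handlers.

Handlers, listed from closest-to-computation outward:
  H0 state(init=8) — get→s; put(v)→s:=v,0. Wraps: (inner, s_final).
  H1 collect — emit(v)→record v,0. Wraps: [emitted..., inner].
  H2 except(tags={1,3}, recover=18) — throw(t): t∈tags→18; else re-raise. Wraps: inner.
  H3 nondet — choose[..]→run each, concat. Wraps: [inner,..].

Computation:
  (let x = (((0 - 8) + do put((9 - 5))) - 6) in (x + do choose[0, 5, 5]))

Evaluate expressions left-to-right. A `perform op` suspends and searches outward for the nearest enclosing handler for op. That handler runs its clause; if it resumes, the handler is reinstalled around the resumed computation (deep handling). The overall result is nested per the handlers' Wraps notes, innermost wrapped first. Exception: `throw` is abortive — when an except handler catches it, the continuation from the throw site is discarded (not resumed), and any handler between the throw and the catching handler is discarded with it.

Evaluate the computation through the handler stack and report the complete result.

Answer: [[(-14, 4)], [(-9, 4)], [(-9, 4)]]

Evaluation trace:
put(4) @ H0 ⇒ s:=4
choose[0, 5, 5] @ H3
  branch[0] choose=0:
    H0 returns (-14, 4)
    H1 returns [(-14, 4)]
    H2 returns [(-14, 4)]
    H3 returns [[(-14, 4)]]
  branch[1] choose=5:
    H0 returns (-9, 4)
    H1 returns [(-9, 4)]
    H2 returns [(-9, 4)]
    H3 returns [[(-9, 4)]]
  branch[2] choose=5:
    H0 returns (-9, 4)
    H1 returns [(-9, 4)]
    H2 returns [(-9, 4)]
    H3 returns [[(-9, 4)]]
= [[(-14, 4)], [(-9, 4)], [(-9, 4)]]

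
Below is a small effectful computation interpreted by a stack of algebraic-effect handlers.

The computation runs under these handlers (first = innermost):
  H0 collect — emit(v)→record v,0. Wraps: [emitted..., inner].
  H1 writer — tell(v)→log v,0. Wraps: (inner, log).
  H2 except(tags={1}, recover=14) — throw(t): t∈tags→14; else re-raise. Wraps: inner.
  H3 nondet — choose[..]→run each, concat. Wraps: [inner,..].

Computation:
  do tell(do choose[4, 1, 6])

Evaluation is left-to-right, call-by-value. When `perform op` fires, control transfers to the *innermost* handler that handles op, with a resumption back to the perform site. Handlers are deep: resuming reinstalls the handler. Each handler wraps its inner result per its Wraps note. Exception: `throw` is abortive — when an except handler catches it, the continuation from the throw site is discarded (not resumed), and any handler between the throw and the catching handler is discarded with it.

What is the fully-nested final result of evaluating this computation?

Step-by-step:
choose[4, 1, 6] @ H3
  branch[0] choose=4:
    tell(4) @ H1 ⇒ log+=4
    H0 returns [0]
    H1 returns ([0], (4))
    H2 returns ([0], (4))
    H3 returns [([0], (4))]
  branch[1] choose=1:
    tell(1) @ H1 ⇒ log+=1
    H0 returns [0]
    H1 returns ([0], (1))
    H2 returns ([0], (1))
    H3 returns [([0], (1))]
  branch[2] choose=6:
    tell(6) @ H1 ⇒ log+=6
    H0 returns [0]
    H1 returns ([0], (6))
    H2 returns ([0], (6))
    H3 returns [([0], (6))]
= [([0], (4)), ([0], (1)), ([0], (6))]

Answer: [([0], (4)), ([0], (1)), ([0], (6))]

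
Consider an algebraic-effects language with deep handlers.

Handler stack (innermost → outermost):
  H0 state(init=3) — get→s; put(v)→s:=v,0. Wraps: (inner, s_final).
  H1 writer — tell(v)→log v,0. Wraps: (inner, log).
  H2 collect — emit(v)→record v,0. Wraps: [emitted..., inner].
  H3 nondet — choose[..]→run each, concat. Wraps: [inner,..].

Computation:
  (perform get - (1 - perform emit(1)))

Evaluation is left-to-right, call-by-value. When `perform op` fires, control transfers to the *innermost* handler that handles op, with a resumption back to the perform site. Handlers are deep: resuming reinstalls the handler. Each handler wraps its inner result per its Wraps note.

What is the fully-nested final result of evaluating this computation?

Working:
get @ H0 ⇒ 3
emit(1) @ H2 ⇒ out+=1
H0 returns (2, 3)
H1 returns ((2, 3), ())
H2 returns [1, ((2, 3), ())]
H3 returns [[1, ((2, 3), ())]]
= [[1, ((2, 3), ())]]

Answer: [[1, ((2, 3), ())]]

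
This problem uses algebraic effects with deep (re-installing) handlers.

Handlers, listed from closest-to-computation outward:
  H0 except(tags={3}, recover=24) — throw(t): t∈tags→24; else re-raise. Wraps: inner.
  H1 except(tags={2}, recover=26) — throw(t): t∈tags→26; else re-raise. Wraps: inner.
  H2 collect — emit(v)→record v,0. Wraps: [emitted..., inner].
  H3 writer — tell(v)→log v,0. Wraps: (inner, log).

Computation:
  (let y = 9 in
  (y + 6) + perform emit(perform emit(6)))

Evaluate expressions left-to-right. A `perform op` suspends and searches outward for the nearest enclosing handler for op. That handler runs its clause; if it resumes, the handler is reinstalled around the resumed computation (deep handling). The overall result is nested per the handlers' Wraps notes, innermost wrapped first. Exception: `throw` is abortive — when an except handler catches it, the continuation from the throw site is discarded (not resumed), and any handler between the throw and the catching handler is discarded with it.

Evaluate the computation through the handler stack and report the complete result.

Answer: ([6, 0, 15], ())

Step-by-step:
emit(6) @ H2 ⇒ out+=6
emit(0) @ H2 ⇒ out+=0
H0 returns 15
H1 returns 15
H2 returns [6, 0, 15]
H3 returns ([6, 0, 15], ())
= ([6, 0, 15], ())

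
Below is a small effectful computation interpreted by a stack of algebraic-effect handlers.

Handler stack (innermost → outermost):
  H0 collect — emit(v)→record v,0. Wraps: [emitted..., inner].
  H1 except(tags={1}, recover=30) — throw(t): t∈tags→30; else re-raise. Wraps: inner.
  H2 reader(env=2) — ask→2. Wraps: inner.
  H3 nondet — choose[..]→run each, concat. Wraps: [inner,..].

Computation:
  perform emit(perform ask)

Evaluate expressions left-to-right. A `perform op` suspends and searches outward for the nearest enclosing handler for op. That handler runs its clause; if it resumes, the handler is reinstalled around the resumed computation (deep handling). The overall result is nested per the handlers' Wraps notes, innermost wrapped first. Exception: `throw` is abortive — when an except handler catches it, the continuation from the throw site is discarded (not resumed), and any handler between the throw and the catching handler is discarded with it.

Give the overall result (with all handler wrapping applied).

Answer: [[2, 0]]

Evaluation trace:
ask @ H2 ⇒ 2
emit(2) @ H0 ⇒ out+=2
H0 returns [2, 0]
H1 returns [2, 0]
H2 returns [2, 0]
H3 returns [[2, 0]]
= [[2, 0]]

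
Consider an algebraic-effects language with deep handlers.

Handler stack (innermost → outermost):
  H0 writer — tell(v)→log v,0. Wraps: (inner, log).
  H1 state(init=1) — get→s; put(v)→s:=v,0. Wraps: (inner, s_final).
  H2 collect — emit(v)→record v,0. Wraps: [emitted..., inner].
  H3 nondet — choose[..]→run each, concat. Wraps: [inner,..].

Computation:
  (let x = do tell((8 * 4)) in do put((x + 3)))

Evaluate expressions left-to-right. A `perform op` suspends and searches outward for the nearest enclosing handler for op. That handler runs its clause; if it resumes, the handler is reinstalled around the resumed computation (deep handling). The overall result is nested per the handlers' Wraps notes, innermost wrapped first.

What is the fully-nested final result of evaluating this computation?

Step-by-step:
tell(32) @ H0 ⇒ log+=32
put(3) @ H1 ⇒ s:=3
H0 returns (0, (32))
H1 returns ((0, (32)), 3)
H2 returns [((0, (32)), 3)]
H3 returns [[((0, (32)), 3)]]
= [[((0, (32)), 3)]]

Answer: [[((0, (32)), 3)]]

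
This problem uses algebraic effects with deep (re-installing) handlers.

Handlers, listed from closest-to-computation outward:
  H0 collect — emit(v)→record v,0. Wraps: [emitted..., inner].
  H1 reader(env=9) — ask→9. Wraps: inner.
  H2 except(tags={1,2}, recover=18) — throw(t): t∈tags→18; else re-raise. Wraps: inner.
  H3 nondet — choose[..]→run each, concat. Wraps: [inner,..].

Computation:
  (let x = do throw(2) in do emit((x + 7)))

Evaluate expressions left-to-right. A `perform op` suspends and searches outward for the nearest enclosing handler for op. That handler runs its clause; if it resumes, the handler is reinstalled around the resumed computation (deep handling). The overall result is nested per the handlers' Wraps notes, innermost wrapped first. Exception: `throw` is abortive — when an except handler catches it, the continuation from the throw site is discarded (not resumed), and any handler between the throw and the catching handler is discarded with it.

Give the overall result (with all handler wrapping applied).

Answer: [18]

Step-by-step:
throw(2) @ H2 caught ⇒ 18
H3 returns [18]
= [18]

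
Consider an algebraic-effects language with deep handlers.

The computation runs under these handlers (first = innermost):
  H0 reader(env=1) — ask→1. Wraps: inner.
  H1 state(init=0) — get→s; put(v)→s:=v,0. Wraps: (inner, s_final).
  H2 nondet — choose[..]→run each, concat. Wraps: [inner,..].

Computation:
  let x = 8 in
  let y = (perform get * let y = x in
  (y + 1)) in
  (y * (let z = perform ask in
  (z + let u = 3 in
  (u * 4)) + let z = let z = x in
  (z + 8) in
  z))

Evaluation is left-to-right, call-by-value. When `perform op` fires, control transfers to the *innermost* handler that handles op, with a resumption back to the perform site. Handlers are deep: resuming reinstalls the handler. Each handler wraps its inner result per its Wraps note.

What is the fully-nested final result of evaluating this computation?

Answer: [(0, 0)]

Evaluation trace:
get @ H1 ⇒ 0
ask @ H0 ⇒ 1
H0 returns 0
H1 returns (0, 0)
H2 returns [(0, 0)]
= [(0, 0)]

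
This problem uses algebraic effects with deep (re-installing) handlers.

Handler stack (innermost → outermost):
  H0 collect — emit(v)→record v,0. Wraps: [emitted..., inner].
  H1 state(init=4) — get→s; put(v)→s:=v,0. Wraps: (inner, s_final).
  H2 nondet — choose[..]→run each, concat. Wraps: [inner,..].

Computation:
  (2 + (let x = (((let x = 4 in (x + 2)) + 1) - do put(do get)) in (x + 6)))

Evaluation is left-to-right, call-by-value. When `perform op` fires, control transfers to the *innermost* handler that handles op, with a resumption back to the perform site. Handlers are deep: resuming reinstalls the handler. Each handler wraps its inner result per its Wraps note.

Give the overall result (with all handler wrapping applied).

Step-by-step:
get @ H1 ⇒ 4
put(4) @ H1 ⇒ s:=4
H0 returns [15]
H1 returns ([15], 4)
H2 returns [([15], 4)]
= [([15], 4)]

Answer: [([15], 4)]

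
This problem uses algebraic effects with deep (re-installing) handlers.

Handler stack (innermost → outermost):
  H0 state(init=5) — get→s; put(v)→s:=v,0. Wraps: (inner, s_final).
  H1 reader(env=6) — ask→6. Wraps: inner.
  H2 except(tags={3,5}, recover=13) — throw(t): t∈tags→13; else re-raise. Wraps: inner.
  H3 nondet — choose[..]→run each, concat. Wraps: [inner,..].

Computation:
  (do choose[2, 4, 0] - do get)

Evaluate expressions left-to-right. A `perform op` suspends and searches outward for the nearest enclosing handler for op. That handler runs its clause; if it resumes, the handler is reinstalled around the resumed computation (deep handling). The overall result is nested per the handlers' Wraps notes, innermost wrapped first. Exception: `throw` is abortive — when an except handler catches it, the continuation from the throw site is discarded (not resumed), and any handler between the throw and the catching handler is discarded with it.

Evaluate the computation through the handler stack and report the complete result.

Answer: [(-3, 5), (-1, 5), (-5, 5)]

Evaluation trace:
choose[2, 4, 0] @ H3
  branch[0] choose=2:
    get @ H0 ⇒ 5
    H0 returns (-3, 5)
    H1 returns (-3, 5)
    H2 returns (-3, 5)
    H3 returns [(-3, 5)]
  branch[1] choose=4:
    get @ H0 ⇒ 5
    H0 returns (-1, 5)
    H1 returns (-1, 5)
    H2 returns (-1, 5)
    H3 returns [(-1, 5)]
  branch[2] choose=0:
    get @ H0 ⇒ 5
    H0 returns (-5, 5)
    H1 returns (-5, 5)
    H2 returns (-5, 5)
    H3 returns [(-5, 5)]
= [(-3, 5), (-1, 5), (-5, 5)]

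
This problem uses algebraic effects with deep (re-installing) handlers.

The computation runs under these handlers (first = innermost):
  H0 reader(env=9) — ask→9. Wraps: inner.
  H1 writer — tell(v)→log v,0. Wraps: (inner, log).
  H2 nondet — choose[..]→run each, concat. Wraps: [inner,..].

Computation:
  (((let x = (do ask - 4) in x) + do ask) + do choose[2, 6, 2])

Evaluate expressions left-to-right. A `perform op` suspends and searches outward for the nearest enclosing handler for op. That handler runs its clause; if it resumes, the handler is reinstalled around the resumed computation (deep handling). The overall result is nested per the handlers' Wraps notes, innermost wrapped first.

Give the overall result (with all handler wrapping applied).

Answer: [(16, ()), (20, ()), (16, ())]

Evaluation trace:
ask @ H0 ⇒ 9
ask @ H0 ⇒ 9
choose[2, 6, 2] @ H2
  branch[0] choose=2:
    H0 returns 16
    H1 returns (16, ())
    H2 returns [(16, ())]
  branch[1] choose=6:
    H0 returns 20
    H1 returns (20, ())
    H2 returns [(20, ())]
  branch[2] choose=2:
    H0 returns 16
    H1 returns (16, ())
    H2 returns [(16, ())]
= [(16, ()), (20, ()), (16, ())]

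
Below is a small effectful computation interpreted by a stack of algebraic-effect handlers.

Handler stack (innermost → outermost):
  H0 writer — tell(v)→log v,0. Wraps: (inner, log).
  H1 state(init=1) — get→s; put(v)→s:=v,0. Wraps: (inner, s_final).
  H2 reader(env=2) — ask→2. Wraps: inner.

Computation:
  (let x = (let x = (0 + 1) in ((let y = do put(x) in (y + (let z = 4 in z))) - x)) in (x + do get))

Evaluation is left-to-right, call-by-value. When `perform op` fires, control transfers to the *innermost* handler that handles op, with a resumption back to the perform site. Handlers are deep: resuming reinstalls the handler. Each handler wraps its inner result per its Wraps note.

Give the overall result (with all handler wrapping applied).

Answer: ((4, ()), 1)

Step-by-step:
put(1) @ H1 ⇒ s:=1
get @ H1 ⇒ 1
H0 returns (4, ())
H1 returns ((4, ()), 1)
H2 returns ((4, ()), 1)
= ((4, ()), 1)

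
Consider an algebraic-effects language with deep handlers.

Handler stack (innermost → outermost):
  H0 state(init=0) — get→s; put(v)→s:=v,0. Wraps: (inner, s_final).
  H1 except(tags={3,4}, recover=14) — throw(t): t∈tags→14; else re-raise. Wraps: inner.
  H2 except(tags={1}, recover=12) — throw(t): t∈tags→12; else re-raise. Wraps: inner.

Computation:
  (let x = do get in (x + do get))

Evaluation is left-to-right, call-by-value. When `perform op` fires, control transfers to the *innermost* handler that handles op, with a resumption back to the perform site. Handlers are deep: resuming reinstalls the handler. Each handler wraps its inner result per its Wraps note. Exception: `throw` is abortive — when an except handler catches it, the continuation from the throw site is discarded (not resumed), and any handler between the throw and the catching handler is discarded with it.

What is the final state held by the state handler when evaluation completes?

Evaluation trace:
get @ H0 ⇒ 0
get @ H0 ⇒ 0
H0 returns (0, 0)
H1 returns (0, 0)
H2 returns (0, 0)
= (0, 0)

Answer: 0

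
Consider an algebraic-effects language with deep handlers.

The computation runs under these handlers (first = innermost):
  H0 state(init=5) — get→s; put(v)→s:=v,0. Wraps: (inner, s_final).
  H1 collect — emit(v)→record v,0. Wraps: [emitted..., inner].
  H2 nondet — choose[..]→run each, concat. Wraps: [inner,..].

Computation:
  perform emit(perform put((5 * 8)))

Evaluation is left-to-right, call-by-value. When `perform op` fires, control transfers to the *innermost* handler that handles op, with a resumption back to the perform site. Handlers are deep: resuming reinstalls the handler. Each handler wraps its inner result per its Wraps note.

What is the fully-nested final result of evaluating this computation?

Answer: [[0, (0, 40)]]

Working:
put(40) @ H0 ⇒ s:=40
emit(0) @ H1 ⇒ out+=0
H0 returns (0, 40)
H1 returns [0, (0, 40)]
H2 returns [[0, (0, 40)]]
= [[0, (0, 40)]]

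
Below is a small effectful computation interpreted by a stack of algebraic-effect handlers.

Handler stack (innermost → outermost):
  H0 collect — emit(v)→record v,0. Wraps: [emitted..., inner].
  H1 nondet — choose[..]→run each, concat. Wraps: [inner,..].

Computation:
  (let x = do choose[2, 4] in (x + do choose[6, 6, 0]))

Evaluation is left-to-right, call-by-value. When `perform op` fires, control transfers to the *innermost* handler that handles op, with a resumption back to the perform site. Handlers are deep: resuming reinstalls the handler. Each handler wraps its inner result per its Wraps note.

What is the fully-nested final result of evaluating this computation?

Evaluation trace:
choose[2, 4] @ H1
  branch[0] choose=2:
    choose[6, 6, 0] @ H1
      branch[0] choose=6:
        H0 returns [8]
        H1 returns [[8]]
      branch[1] choose=6:
        H0 returns [8]
        H1 returns [[8]]
      branch[2] choose=0:
        H0 returns [2]
        H1 returns [[2]]
  branch[1] choose=4:
    choose[6, 6, 0] @ H1
      branch[0] choose=6:
        H0 returns [10]
        H1 returns [[10]]
      branch[1] choose=6:
        H0 returns [10]
        H1 returns [[10]]
      branch[2] choose=0:
        H0 returns [4]
        H1 returns [[4]]
= [[8], [8], [2], [10], [10], [4]]

Answer: [[8], [8], [2], [10], [10], [4]]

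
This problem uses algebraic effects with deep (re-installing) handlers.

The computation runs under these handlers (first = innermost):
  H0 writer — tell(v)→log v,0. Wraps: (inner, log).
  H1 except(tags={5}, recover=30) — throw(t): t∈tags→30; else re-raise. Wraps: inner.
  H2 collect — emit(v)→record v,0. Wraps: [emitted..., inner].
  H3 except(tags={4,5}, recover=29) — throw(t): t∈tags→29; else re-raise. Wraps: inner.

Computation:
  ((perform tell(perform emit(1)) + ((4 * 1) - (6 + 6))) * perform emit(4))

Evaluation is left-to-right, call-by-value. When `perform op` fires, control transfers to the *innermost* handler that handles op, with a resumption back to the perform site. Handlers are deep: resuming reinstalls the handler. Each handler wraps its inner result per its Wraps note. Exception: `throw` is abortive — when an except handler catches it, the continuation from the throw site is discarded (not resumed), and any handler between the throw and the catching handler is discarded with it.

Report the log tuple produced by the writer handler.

Answer: (0)

Step-by-step:
emit(1) @ H2 ⇒ out+=1
tell(0) @ H0 ⇒ log+=0
emit(4) @ H2 ⇒ out+=4
H0 returns (0, (0))
H1 returns (0, (0))
H2 returns [1, 4, (0, (0))]
H3 returns [1, 4, (0, (0))]
= [1, 4, (0, (0))]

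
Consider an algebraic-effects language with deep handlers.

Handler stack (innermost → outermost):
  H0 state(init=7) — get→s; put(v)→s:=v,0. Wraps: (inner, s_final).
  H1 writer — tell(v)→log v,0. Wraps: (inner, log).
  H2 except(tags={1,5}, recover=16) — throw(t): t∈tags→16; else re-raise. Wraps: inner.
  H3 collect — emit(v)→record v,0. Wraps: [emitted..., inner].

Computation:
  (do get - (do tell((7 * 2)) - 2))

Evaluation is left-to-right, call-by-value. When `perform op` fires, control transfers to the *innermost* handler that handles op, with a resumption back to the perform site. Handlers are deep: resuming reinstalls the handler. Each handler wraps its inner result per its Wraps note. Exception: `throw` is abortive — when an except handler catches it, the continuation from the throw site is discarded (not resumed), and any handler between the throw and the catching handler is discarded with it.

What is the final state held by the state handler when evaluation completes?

Working:
get @ H0 ⇒ 7
tell(14) @ H1 ⇒ log+=14
H0 returns (9, 7)
H1 returns ((9, 7), (14))
H2 returns ((9, 7), (14))
H3 returns [((9, 7), (14))]
= [((9, 7), (14))]

Answer: 7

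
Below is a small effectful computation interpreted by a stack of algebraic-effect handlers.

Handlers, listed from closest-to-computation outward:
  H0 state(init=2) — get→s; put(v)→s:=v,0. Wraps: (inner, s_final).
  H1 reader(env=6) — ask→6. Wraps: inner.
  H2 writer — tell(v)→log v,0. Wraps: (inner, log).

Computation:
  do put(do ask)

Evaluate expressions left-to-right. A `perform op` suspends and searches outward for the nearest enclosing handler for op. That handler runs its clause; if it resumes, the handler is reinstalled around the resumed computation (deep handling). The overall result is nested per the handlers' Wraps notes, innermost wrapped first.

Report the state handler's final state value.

Evaluation trace:
ask @ H1 ⇒ 6
put(6) @ H0 ⇒ s:=6
H0 returns (0, 6)
H1 returns (0, 6)
H2 returns ((0, 6), ())
= ((0, 6), ())

Answer: 6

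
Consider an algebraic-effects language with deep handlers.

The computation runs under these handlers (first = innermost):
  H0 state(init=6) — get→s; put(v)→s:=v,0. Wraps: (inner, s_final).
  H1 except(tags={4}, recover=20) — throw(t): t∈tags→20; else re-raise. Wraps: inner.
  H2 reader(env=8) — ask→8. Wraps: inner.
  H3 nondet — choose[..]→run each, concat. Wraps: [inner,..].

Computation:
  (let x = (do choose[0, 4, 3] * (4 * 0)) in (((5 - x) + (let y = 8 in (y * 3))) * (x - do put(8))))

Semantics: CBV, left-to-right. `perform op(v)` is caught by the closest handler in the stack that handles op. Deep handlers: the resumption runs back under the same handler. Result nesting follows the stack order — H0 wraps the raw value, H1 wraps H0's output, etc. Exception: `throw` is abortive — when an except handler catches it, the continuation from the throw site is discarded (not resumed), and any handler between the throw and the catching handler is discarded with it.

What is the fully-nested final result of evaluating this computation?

Evaluation trace:
choose[0, 4, 3] @ H3
  branch[0] choose=0:
    put(8) @ H0 ⇒ s:=8
    H0 returns (0, 8)
    H1 returns (0, 8)
    H2 returns (0, 8)
    H3 returns [(0, 8)]
  branch[1] choose=4:
    put(8) @ H0 ⇒ s:=8
    H0 returns (0, 8)
    H1 returns (0, 8)
    H2 returns (0, 8)
    H3 returns [(0, 8)]
  branch[2] choose=3:
    put(8) @ H0 ⇒ s:=8
    H0 returns (0, 8)
    H1 returns (0, 8)
    H2 returns (0, 8)
    H3 returns [(0, 8)]
= [(0, 8), (0, 8), (0, 8)]

Answer: [(0, 8), (0, 8), (0, 8)]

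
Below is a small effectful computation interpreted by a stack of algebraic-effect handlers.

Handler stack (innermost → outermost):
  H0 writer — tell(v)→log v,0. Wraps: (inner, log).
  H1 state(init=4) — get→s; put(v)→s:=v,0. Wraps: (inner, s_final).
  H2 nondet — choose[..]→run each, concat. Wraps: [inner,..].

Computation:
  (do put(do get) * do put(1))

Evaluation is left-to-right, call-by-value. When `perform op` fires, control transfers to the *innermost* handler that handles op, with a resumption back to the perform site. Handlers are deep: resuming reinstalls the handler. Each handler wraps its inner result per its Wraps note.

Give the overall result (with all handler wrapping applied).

Answer: [((0, ()), 1)]

Evaluation trace:
get @ H1 ⇒ 4
put(4) @ H1 ⇒ s:=4
put(1) @ H1 ⇒ s:=1
H0 returns (0, ())
H1 returns ((0, ()), 1)
H2 returns [((0, ()), 1)]
= [((0, ()), 1)]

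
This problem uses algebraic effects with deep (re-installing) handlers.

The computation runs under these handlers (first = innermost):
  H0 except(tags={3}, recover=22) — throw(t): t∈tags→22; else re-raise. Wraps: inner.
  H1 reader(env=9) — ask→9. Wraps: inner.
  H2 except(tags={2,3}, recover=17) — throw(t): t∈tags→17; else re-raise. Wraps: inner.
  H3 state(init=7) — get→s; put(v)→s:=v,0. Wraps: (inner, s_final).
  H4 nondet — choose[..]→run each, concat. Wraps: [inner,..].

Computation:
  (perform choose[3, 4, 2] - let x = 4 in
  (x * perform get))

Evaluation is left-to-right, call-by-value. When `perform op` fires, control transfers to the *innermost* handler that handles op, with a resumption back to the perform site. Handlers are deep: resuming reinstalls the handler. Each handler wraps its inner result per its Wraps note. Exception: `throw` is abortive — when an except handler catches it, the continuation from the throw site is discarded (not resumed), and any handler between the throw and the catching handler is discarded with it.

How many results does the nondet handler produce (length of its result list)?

Evaluation trace:
choose[3, 4, 2] @ H4
  branch[0] choose=3:
    get @ H3 ⇒ 7
    H0 returns -25
    H1 returns -25
    H2 returns -25
    H3 returns (-25, 7)
    H4 returns [(-25, 7)]
  branch[1] choose=4:
    get @ H3 ⇒ 7
    H0 returns -24
    H1 returns -24
    H2 returns -24
    H3 returns (-24, 7)
    H4 returns [(-24, 7)]
  branch[2] choose=2:
    get @ H3 ⇒ 7
    H0 returns -26
    H1 returns -26
    H2 returns -26
    H3 returns (-26, 7)
    H4 returns [(-26, 7)]
= [(-25, 7), (-24, 7), (-26, 7)]

Answer: 3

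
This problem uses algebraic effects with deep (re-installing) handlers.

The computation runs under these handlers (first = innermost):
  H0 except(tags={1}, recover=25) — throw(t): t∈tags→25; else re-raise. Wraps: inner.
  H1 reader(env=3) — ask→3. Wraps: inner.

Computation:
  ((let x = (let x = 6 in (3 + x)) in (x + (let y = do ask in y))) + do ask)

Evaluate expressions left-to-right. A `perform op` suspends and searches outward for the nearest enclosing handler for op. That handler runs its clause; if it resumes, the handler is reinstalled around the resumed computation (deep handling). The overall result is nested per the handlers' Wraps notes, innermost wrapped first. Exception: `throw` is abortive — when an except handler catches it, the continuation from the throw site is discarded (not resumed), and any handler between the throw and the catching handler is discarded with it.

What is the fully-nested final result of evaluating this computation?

Working:
ask @ H1 ⇒ 3
ask @ H1 ⇒ 3
H0 returns 15
H1 returns 15
= 15

Answer: 15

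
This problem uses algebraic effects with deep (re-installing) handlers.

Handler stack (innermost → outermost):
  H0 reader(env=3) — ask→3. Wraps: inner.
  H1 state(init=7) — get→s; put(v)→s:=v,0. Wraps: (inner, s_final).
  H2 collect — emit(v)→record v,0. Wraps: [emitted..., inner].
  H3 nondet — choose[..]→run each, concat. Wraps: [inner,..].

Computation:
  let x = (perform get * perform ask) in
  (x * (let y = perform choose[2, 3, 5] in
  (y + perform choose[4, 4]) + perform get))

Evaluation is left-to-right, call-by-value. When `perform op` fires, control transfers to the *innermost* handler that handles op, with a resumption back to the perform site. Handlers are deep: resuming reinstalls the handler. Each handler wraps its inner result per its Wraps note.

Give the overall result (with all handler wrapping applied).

Answer: [[(273, 7)], [(273, 7)], [(294, 7)], [(294, 7)], [(336, 7)], [(336, 7)]]

Working:
get @ H1 ⇒ 7
ask @ H0 ⇒ 3
choose[2, 3, 5] @ H3
  branch[0] choose=2:
    choose[4, 4] @ H3
      branch[0] choose=4:
        get @ H1 ⇒ 7
        H0 returns 273
        H1 returns (273, 7)
        H2 returns [(273, 7)]
        H3 returns [[(273, 7)]]
      branch[1] choose=4:
        get @ H1 ⇒ 7
        H0 returns 273
        H1 returns (273, 7)
        H2 returns [(273, 7)]
        H3 returns [[(273, 7)]]
  branch[1] choose=3:
    choose[4, 4] @ H3
      branch[0] choose=4:
        get @ H1 ⇒ 7
        H0 returns 294
        H1 returns (294, 7)
        H2 returns [(294, 7)]
        H3 returns [[(294, 7)]]
      branch[1] choose=4:
        get @ H1 ⇒ 7
        H0 returns 294
        H1 returns (294, 7)
        H2 returns [(294, 7)]
        H3 returns [[(294, 7)]]
  branch[2] choose=5:
    choose[4, 4] @ H3
      branch[0] choose=4:
        get @ H1 ⇒ 7
        H0 returns 336
        H1 returns (336, 7)
        H2 returns [(336, 7)]
        H3 returns [[(336, 7)]]
      branch[1] choose=4:
        get @ H1 ⇒ 7
        H0 returns 336
        H1 returns (336, 7)
        H2 returns [(336, 7)]
        H3 returns [[(336, 7)]]
= [[(273, 7)], [(273, 7)], [(294, 7)], [(294, 7)], [(336, 7)], [(336, 7)]]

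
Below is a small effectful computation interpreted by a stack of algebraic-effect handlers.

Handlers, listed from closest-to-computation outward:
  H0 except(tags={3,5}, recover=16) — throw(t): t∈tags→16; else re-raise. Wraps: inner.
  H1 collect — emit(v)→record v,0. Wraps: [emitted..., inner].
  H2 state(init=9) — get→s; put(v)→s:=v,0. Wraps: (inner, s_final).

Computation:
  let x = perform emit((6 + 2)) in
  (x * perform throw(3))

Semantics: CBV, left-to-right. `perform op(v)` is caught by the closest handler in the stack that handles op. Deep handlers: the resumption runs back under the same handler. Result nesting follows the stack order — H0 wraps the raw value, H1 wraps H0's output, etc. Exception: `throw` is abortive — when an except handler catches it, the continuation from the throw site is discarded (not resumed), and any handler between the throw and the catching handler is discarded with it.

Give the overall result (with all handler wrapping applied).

Answer: ([8, 16], 9)

Working:
emit(8) @ H1 ⇒ out+=8
throw(3) @ H0 caught ⇒ 16
H1 returns [8, 16]
H2 returns ([8, 16], 9)
= ([8, 16], 9)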